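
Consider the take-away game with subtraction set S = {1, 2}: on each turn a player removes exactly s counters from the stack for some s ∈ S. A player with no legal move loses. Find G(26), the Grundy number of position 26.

2

n :  0  1  2  3  4  5  6  7  8  9 10 11 12 13 14 15 16 17 18 19 20 21 22 23 24 25 26
G :  0  1  2  0  1  2  0  1  2  0  1  2  0  1  2  0  1  2  0  1  2  0  1  2  0  1  2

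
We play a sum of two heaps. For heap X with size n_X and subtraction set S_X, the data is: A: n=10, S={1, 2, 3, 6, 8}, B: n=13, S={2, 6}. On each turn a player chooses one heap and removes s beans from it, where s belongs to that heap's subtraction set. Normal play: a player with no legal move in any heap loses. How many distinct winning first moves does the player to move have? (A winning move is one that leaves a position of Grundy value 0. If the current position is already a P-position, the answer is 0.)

4

Heap A, S = {1, 2, 3, 6, 8}:
n :  0  1  2  3  4  5  6  7  8  9 10
G :  0  1  2  3  0  1  2  3  4  0  1
G_A(10) = 1.
Heap B, S = {2, 6}:
G(0) = 0
G(1) = mex{} = 0
G(2) = mex{0} = 1
G(3) = mex{0} = 1
G(4) = mex{1} = 0
G(5) = mex{1} = 0
G(6) = mex{0,0} = 1
G(7) = mex{0,0} = 1
G(8) = mex{1,1} = 0
G(9) = mex{1,1} = 0
G(10) = mex{0,0} = 1
G(11) = mex{0,0} = 1
G(12) = mex{1,1} = 0
G(13) = mex{1,1} = 0
G_B(13) = 0.
Combined Grundy value = 1 ⊕ 0 = 1.
A winning move leaves total XOR = 0, i.e. changes one component's Grundy value g to g ⊕ X where X is the current total.
Heap A: need g' = 1⊕1 = 0. Options: 10−1→G=0, 10−2→G=4, 10−3→G=3, 10−6→G=0, 10−8→G=2. Hits: 2.
Heap B: need g' = 0⊕1 = 1. Options: 13−2→G=1, 13−6→G=1. Hits: 2.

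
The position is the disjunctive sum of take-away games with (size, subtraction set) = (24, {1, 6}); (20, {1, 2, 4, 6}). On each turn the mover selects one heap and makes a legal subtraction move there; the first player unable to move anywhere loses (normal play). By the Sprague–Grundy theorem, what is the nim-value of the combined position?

Heap A, S = {1, 6}:
n :  0  1  2  3  4  5  6  7  8  9 10 11 12 13 14 15 16 17 18 19 20 21 22 23 24
G :  0  1  0  1  0  1  2  0  1  0  1  0  1  2  0  1  0  1  0  1  2  0  1  0  1
G_A(24) = 1.
Heap B, S = {1, 2, 4, 6}:
G(0) = 0
G(1) = mex{0} = 1
G(2) = mex{1,0} = 2
G(3) = mex{2,1} = 0
G(4) = mex{0,2,0} = 1
G(5) = mex{1,0,1} = 2
G(6) = mex{2,1,2,0} = 3
G(7) = mex{3,2,0,1} = 4
G(8) = mex{4,3,1,2} = 0
G(9) = mex{0,4,2,0} = 1
G(10) = mex{1,0,3,1} = 2
G(11) = mex{2,1,4,2} = 0
G(12) = mex{0,2,0,3} = 1
G(13) = mex{1,0,1,4} = 2
G(14) = mex{2,1,2,0} = 3
G(15) = mex{3,2,0,1} = 4
G(16) = mex{4,3,1,2} = 0
G(17) = mex{0,4,2,0} = 1
G(18) = mex{1,0,3,1} = 2
G(19) = mex{2,1,4,2} = 0
G(20) = mex{0,2,0,3} = 1
G_B(20) = 1.
Combined Grundy value = 1 ⊕ 1 = 0.

0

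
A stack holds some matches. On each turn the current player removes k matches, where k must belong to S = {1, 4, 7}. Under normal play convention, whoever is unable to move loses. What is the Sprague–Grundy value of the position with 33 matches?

1

G(0) = 0
G(1) = mex{0} = 1
G(2) = mex{1} = 0
G(3) = mex{0} = 1
G(4) = mex{1,0} = 2
G(5) = mex{2,1} = 0
G(6) = mex{0,0} = 1
G(7) = mex{1,1,0} = 2
G(8) = mex{2,2,1} = 0
G(9) = mex{0,0,0} = 1
G(10) = mex{1,1,1} = 0
G(11) = mex{0,2,2} = 1
G(12) = mex{1,0,0} = 2
G(13) = mex{2,1,1} = 0
G(14) = mex{0,0,2} = 1
G(15) = mex{1,1,0} = 2
G(16) = mex{2,2,1} = 0
G(17) = mex{0,0,0} = 1
G(18) = mex{1,1,1} = 0
G(19) = mex{0,2,2} = 1
G(20) = mex{1,0,0} = 2
G(21) = mex{2,1,1} = 0
G(22) = mex{0,0,2} = 1
G(23) = mex{1,1,0} = 2
G(24) = mex{2,2,1} = 0
G(25) = mex{0,0,0} = 1
G(26) = mex{1,1,1} = 0
G(27) = mex{0,2,2} = 1
G(28) = mex{1,0,0} = 2
G(29) = mex{2,1,1} = 0
G(30) = mex{0,0,2} = 1
G(31) = mex{1,1,0} = 2
G(32) = mex{2,2,1} = 0
G(33) = mex{0,0,0} = 1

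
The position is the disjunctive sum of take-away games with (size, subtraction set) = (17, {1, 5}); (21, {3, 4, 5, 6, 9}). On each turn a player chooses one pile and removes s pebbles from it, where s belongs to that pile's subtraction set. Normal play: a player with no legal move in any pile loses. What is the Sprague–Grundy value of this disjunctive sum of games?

2

Pile A, S = {1, 5}:
n :  0  1  2  3  4  5  6  7  8  9 10 11 12 13 14 15 16 17
G :  0  1  0  1  0  1  0  1  0  1  0  1  0  1  0  1  0  1
G_A(17) = 1.
Pile B, S = {3, 4, 5, 6, 9}:
n :  0  1  2  3  4  5  6  7  8  9 10 11 12 13 14 15 16 17 18 19 20 21
G :  0  0  0  1  1  1  2  2  2  3  3  3  0  0  0  1  1  1  2  2  2  3
G_B(21) = 3.
Combined Grundy value = 1 ⊕ 3 = 2.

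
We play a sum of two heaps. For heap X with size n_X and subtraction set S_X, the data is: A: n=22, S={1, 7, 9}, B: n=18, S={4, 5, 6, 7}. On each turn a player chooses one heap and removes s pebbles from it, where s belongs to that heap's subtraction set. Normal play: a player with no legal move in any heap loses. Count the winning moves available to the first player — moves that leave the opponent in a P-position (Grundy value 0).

7

Heap A, S = {1, 7, 9}:
G(0) = 0
G(1) = mex{0} = 1
G(2) = mex{1} = 0
G(3) = mex{0} = 1
G(4) = mex{1} = 0
G(5) = mex{0} = 1
G(6) = mex{1} = 0
G(7) = mex{0,0} = 1
G(8) = mex{1,1} = 0
G(9) = mex{0,0,0} = 1
G(10) = mex{1,1,1} = 0
G(11) = mex{0,0,0} = 1
G(12) = mex{1,1,1} = 0
G(13) = mex{0,0,0} = 1
G(14) = mex{1,1,1} = 0
G(15) = mex{0,0,0} = 1
G(16) = mex{1,1,1} = 0
G(17) = mex{0,0,0} = 1
G(18) = mex{1,1,1} = 0
G(19) = mex{0,0,0} = 1
G(20) = mex{1,1,1} = 0
G(21) = mex{0,0,0} = 1
G(22) = mex{1,1,1} = 0
G_A(22) = 0.
Heap B, S = {4, 5, 6, 7}:
n :  0  1  2  3  4  5  6  7  8  9 10 11 12 13 14 15 16 17 18
G :  0  0  0  0  1  1  1  1  2  2  2  0  0  0  0  1  1  1  1
G_B(18) = 1.
Combined Grundy value = 0 ⊕ 1 = 1.
A winning move leaves total XOR = 0, i.e. changes one component's Grundy value g to g ⊕ X where X is the current total.
Heap A: need g' = 0⊕1 = 1. Options: 22−1→G=1, 22−7→G=1, 22−9→G=1. Hits: 3.
Heap B: need g' = 1⊕1 = 0. Options: 18−4→G=0, 18−5→G=0, 18−6→G=0, 18−7→G=0. Hits: 4.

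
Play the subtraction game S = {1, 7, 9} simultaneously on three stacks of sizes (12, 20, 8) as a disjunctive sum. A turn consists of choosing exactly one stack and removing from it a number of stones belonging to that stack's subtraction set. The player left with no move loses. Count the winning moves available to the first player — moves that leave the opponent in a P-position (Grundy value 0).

0

All stacks use S = {1, 7, 9}:
G(0) = 0
G(1) = mex{0} = 1
G(2) = mex{1} = 0
G(3) = mex{0} = 1
G(4) = mex{1} = 0
G(5) = mex{0} = 1
G(6) = mex{1} = 0
G(7) = mex{0,0} = 1
G(8) = mex{1,1} = 0
G(9) = mex{0,0,0} = 1
G(10) = mex{1,1,1} = 0
G(11) = mex{0,0,0} = 1
G(12) = mex{1,1,1} = 0
G(13) = mex{0,0,0} = 1
G(14) = mex{1,1,1} = 0
G(15) = mex{0,0,0} = 1
G(16) = mex{1,1,1} = 0
G(17) = mex{0,0,0} = 1
G(18) = mex{1,1,1} = 0
G(19) = mex{0,0,0} = 1
G(20) = mex{1,1,1} = 0
Stack A: G(12) = 0.
Stack B: G(20) = 0.
Stack C: G(8) = 0.
Combined Grundy value = 0 ⊕ 0 ⊕ 0 = 0.
A winning move leaves total XOR = 0, i.e. changes one component's Grundy value g to g ⊕ X where X is the current total.
Stack A: target g' = 0⊕0 = 0, but every legal move changes the Grundy value (mex property), so 0 moves.
Stack B: target g' = 0⊕0 = 0, but every legal move changes the Grundy value (mex property), so 0 moves.
Stack C: target g' = 0⊕0 = 0, but every legal move changes the Grundy value (mex property), so 0 moves.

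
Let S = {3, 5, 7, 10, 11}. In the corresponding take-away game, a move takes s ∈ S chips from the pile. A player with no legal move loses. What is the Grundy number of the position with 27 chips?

4

G(0) = 0
G(1) = mex{} = 0
G(2) = mex{} = 0
G(3) = mex{0} = 1
G(4) = mex{0} = 1
G(5) = mex{0,0} = 1
G(6) = mex{1,0} = 2
G(7) = mex{1,0,0} = 2
G(8) = mex{1,1,0} = 2
G(9) = mex{2,1,0} = 3
G(10) = mex{2,1,1,0} = 3
G(11) = mex{2,2,1,0,0} = 3
G(12) = mex{3,2,1,0,0} = 4
G(13) = mex{3,2,2,1,0} = 4
G(14) = mex{3,3,2,1,1} = 0
G(15) = mex{4,3,2,1,1} = 0
G(16) = mex{4,3,3,2,1} = 0
G(17) = mex{0,4,3,2,2} = 1
G(18) = mex{0,4,3,2,2} = 1
G(19) = mex{0,0,4,3,2} = 1
G(20) = mex{1,0,4,3,3} = 2
G(21) = mex{1,0,0,3,3} = 2
G(22) = mex{1,1,0,4,3} = 2
G(23) = mex{2,1,0,4,4} = 3
G(24) = mex{2,1,1,0,4} = 3
G(25) = mex{2,2,1,0,0} = 3
G(26) = mex{3,2,1,0,0} = 4
G(27) = mex{3,2,2,1,0} = 4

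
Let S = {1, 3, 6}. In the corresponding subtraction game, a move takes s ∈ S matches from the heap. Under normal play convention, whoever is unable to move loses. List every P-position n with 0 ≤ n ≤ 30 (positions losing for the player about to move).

0, 2, 4, 9, 11, 13, 18, 20, 22, 27, 29

n :  0  1  2  3  4  5  6  7  8  9 10 11 12 13 14 15 16 17 18 19 20 21 22 23 24 25 26 27 28 29 30
G :  0  1  0  1  0  1  2  3  2  0  1  0  1  0  1  2  3  2  0  1  0  1  0  1  2  3  2  0  1  0  1
P-positions are exactly the n with G(n) = 0.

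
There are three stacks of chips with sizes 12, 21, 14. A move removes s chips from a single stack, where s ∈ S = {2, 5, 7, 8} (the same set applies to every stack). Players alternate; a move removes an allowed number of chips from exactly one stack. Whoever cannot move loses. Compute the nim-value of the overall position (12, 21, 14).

2

All stacks use S = {2, 5, 7, 8}:
G(0) = 0
G(1) = mex{} = 0
G(2) = mex{0} = 1
G(3) = mex{0} = 1
G(4) = mex{1} = 0
G(5) = mex{1,0} = 2
G(6) = mex{0,0} = 1
G(7) = mex{2,1,0} = 3
G(8) = mex{1,1,0,0} = 2
G(9) = mex{3,0,1,0} = 2
G(10) = mex{2,2,1,1} = 0
G(11) = mex{2,1,0,1} = 3
G(12) = mex{0,3,2,0} = 1
G(13) = mex{3,2,1,2} = 0
G(14) = mex{1,2,3,1} = 0
G(15) = mex{0,0,2,3} = 1
G(16) = mex{0,3,2,2} = 1
G(17) = mex{1,1,0,2} = 3
G(18) = mex{1,0,3,0} = 2
G(19) = mex{3,0,1,3} = 2
G(20) = mex{2,1,0,1} = 3
G(21) = mex{2,1,0,0} = 3
Stack A: G(12) = 1.
Stack B: G(21) = 3.
Stack C: G(14) = 0.
Combined Grundy value = 1 ⊕ 3 ⊕ 0 = 2.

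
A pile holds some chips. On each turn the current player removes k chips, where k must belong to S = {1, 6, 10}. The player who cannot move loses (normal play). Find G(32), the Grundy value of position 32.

n :  0  1  2  3  4  5  6  7  8  9 10 11 12 13 14 15 16 17 18 19 20 21 22 23 24 25 26 27 28 29 30 31 32
G :  0  1  0  1  0  1  2  0  1  0  1  0  1  2  3  2  0  1  0  1  0  1  2  0  1  0  1  0  1  2  3  2  0

0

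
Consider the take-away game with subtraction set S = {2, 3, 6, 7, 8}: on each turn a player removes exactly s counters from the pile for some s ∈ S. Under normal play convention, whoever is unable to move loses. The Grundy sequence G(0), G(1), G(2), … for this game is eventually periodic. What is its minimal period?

14

n :  0  1  2  3  4  5  6  7  8  9 10 11 12 13 14 15 16 17 18 19 20 21 22 23 24 25 26 27 28 29
G :  0  0  1  1  2  0  3  1  2  2  0  3  1  2  0  0  1  1  2  0  3  1  2  2  0  3  1  2  0  0
G(n+14) = G(n) holds for n = 0,…,7 (a full window of length max(S) = 8), so the sequence is purely periodic with period 14.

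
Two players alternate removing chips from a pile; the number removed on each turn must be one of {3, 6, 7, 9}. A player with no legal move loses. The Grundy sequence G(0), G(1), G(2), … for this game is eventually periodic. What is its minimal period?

n :  0  1  2  3  4  5  6  7  8  9 10 11 12 13 14 15 16 17 18 19 20 21 22 23 24 25
G :  0  0  0  1  1  1  2  2  2  3  3  3  0  0  0  1  1  1  2  2  2  3  3  3  0  0
G(n+12) = G(n) holds for n = 0,…,8 (a full window of length max(S) = 9), so the sequence is purely periodic with period 12.

12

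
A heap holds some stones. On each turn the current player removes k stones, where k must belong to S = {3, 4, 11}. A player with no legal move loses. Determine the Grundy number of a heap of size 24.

G(0) = 0
G(1) = mex{} = 0
G(2) = mex{} = 0
G(3) = mex{0} = 1
G(4) = mex{0,0} = 1
G(5) = mex{0,0} = 1
G(6) = mex{1,0} = 2
G(7) = mex{1,1} = 0
G(8) = mex{1,1} = 0
G(9) = mex{2,1} = 0
G(10) = mex{0,2} = 1
G(11) = mex{0,0,0} = 1
G(12) = mex{0,0,0} = 1
G(13) = mex{1,0,0} = 2
G(14) = mex{1,1,1} = 0
G(15) = mex{1,1,1} = 0
G(16) = mex{2,1,1} = 0
G(17) = mex{0,2,2} = 1
G(18) = mex{0,0,0} = 1
G(19) = mex{0,0,0} = 1
G(20) = mex{1,0,0} = 2
G(21) = mex{1,1,1} = 0
G(22) = mex{1,1,1} = 0
G(23) = mex{2,1,1} = 0
G(24) = mex{0,2,2} = 1

1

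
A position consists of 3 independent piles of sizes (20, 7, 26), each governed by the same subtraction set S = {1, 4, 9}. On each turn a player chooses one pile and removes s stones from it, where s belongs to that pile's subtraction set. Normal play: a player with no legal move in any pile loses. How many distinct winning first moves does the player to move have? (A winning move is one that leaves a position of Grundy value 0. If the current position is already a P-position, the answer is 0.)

All piles use S = {1, 4, 9}:
n :  0  1  2  3  4  5  6  7  8  9 10 11 12 13 14 15 16 17 18 19 20 21 22 23 24 25 26
G :  0  1  0  1  2  0  1  0  1  2  0  1  0  1  2  0  1  0  1  2  0  1  0  1  2  0  1
Pile A: G(20) = 0.
Pile B: G(7) = 0.
Pile C: G(26) = 1.
Combined Grundy value = 0 ⊕ 0 ⊕ 1 = 1.
A winning move leaves total XOR = 0, i.e. changes one component's Grundy value g to g ⊕ X where X is the current total.
Pile A: need g' = 0⊕1 = 1. Options: 20−1→G=2, 20−4→G=1, 20−9→G=1. Hits: 2.
Pile B: need g' = 0⊕1 = 1. Options: 7−1→G=1, 7−4→G=1. Hits: 2.
Pile C: need g' = 1⊕1 = 0. Options: 26−1→G=0, 26−4→G=0, 26−9→G=0. Hits: 3.

7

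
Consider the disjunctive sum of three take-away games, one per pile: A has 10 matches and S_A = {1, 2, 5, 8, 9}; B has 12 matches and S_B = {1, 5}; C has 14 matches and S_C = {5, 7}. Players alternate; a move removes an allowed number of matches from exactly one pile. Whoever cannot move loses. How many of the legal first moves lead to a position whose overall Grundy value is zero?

0

Pile A, S = {1, 2, 5, 8, 9}:
G(0) = 0
G(1) = mex{0} = 1
G(2) = mex{1,0} = 2
G(3) = mex{2,1} = 0
G(4) = mex{0,2} = 1
G(5) = mex{1,0,0} = 2
G(6) = mex{2,1,1} = 0
G(7) = mex{0,2,2} = 1
G(8) = mex{1,0,0,0} = 2
G(9) = mex{2,1,1,1,0} = 3
G(10) = mex{3,2,2,2,1} = 0
G_A(10) = 0.
Pile B, S = {1, 5}:
n :  0  1  2  3  4  5  6  7  8  9 10 11 12
G :  0  1  0  1  0  1  0  1  0  1  0  1  0
G_B(12) = 0.
Pile C, S = {5, 7}:
G(0) = 0
G(1) = mex{} = 0
G(2) = mex{} = 0
G(3) = mex{} = 0
G(4) = mex{} = 0
G(5) = mex{0} = 1
G(6) = mex{0} = 1
G(7) = mex{0,0} = 1
G(8) = mex{0,0} = 1
G(9) = mex{0,0} = 1
G(10) = mex{1,0} = 2
G(11) = mex{1,0} = 2
G(12) = mex{1,1} = 0
G(13) = mex{1,1} = 0
G(14) = mex{1,1} = 0
G_C(14) = 0.
Combined Grundy value = 0 ⊕ 0 ⊕ 0 = 0.
A winning move leaves total XOR = 0, i.e. changes one component's Grundy value g to g ⊕ X where X is the current total.
Pile A: target g' = 0⊕0 = 0, but every legal move changes the Grundy value (mex property), so 0 moves.
Pile B: target g' = 0⊕0 = 0, but every legal move changes the Grundy value (mex property), so 0 moves.
Pile C: target g' = 0⊕0 = 0, but every legal move changes the Grundy value (mex property), so 0 moves.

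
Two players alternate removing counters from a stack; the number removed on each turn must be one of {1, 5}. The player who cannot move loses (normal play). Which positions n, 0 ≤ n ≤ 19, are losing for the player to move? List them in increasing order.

G(0) = 0
G(1) = mex{0} = 1
G(2) = mex{1} = 0
G(3) = mex{0} = 1
G(4) = mex{1} = 0
G(5) = mex{0,0} = 1
G(6) = mex{1,1} = 0
G(7) = mex{0,0} = 1
G(8) = mex{1,1} = 0
G(9) = mex{0,0} = 1
G(10) = mex{1,1} = 0
G(11) = mex{0,0} = 1
G(12) = mex{1,1} = 0
G(13) = mex{0,0} = 1
G(14) = mex{1,1} = 0
G(15) = mex{0,0} = 1
G(16) = mex{1,1} = 0
G(17) = mex{0,0} = 1
G(18) = mex{1,1} = 0
G(19) = mex{0,0} = 1
P-positions are exactly the n with G(n) = 0.

0, 2, 4, 6, 8, 10, 12, 14, 16, 18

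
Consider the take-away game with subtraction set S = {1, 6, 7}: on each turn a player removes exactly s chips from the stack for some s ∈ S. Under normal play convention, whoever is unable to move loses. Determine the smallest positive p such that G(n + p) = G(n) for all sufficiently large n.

12

n :  0  1  2  3  4  5  6  7  8  9 10 11 12 13 14 15 16 17 18 19 20 21 22 23 24 25
G :  0  1  0  1  0  1  2  3  2  3  2  3  0  1  0  1  0  1  2  3  2  3  2  3  0  1
G(n+12) = G(n) holds for n = 0,…,6 (a full window of length max(S) = 7), so the sequence is purely periodic with period 12.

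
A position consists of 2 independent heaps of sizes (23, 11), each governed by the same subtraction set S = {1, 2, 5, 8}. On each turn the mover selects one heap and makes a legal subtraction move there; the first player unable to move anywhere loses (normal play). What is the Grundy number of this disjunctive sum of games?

All heaps use S = {1, 2, 5, 8}:
G(0) = 0
G(1) = mex{0} = 1
G(2) = mex{1,0} = 2
G(3) = mex{2,1} = 0
G(4) = mex{0,2} = 1
G(5) = mex{1,0,0} = 2
G(6) = mex{2,1,1} = 0
G(7) = mex{0,2,2} = 1
G(8) = mex{1,0,0,0} = 2
G(9) = mex{2,1,1,1} = 0
G(10) = mex{0,2,2,2} = 1
G(11) = mex{1,0,0,0} = 2
G(12) = mex{2,1,1,1} = 0
G(13) = mex{0,2,2,2} = 1
G(14) = mex{1,0,0,0} = 2
G(15) = mex{2,1,1,1} = 0
G(16) = mex{0,2,2,2} = 1
G(17) = mex{1,0,0,0} = 2
G(18) = mex{2,1,1,1} = 0
G(19) = mex{0,2,2,2} = 1
G(20) = mex{1,0,0,0} = 2
G(21) = mex{2,1,1,1} = 0
G(22) = mex{0,2,2,2} = 1
G(23) = mex{1,0,0,0} = 2
Heap A: G(23) = 2.
Heap B: G(11) = 2.
Combined Grundy value = 2 ⊕ 2 = 0.

0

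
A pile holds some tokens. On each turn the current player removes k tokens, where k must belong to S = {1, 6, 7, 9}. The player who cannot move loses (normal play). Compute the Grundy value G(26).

n :  0  1  2  3  4  5  6  7  8  9 10 11 12 13 14 15 16 17 18 19 20 21 22 23 24 25 26
G :  0  1  0  1  0  1  2  3  2  3  2  3  0  1  0  1  0  1  2  3  2  3  2  3  0  1  0

0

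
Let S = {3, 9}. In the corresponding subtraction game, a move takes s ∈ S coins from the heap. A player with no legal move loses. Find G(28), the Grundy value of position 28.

1

n :  0  1  2  3  4  5  6  7  8  9 10 11 12 13 14 15 16 17 18 19 20 21 22 23 24 25 26 27 28
G :  0  0  0  1  1  1  0  0  0  1  1  1  0  0  0  1  1  1  0  0  0  1  1  1  0  0  0  1  1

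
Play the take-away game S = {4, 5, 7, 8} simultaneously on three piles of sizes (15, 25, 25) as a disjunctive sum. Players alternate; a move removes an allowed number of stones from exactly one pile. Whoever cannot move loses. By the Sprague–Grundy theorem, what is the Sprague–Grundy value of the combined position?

0

All piles use S = {4, 5, 7, 8}:
G(0) = 0
G(1) = mex{} = 0
G(2) = mex{} = 0
G(3) = mex{} = 0
G(4) = mex{0} = 1
G(5) = mex{0,0} = 1
G(6) = mex{0,0} = 1
G(7) = mex{0,0,0} = 1
G(8) = mex{1,0,0,0} = 2
G(9) = mex{1,1,0,0} = 2
G(10) = mex{1,1,0,0} = 2
G(11) = mex{1,1,1,0} = 2
G(12) = mex{2,1,1,1} = 0
G(13) = mex{2,2,1,1} = 0
G(14) = mex{2,2,1,1} = 0
G(15) = mex{2,2,2,1} = 0
G(16) = mex{0,2,2,2} = 1
G(17) = mex{0,0,2,2} = 1
G(18) = mex{0,0,2,2} = 1
G(19) = mex{0,0,0,2} = 1
G(20) = mex{1,0,0,0} = 2
G(21) = mex{1,1,0,0} = 2
G(22) = mex{1,1,0,0} = 2
G(23) = mex{1,1,1,0} = 2
G(24) = mex{2,1,1,1} = 0
G(25) = mex{2,2,1,1} = 0
Pile A: G(15) = 0.
Pile B: G(25) = 0.
Pile C: G(25) = 0.
Combined Grundy value = 0 ⊕ 0 ⊕ 0 = 0.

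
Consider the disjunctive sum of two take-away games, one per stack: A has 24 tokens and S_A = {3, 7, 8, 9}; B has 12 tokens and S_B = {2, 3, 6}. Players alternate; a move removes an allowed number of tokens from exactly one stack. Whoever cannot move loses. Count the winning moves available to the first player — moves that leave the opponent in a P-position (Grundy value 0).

Stack A, S = {3, 7, 8, 9}:
n :  0  1  2  3  4  5  6  7  8  9 10 11 12 13 14 15 16 17 18 19 20 21 22 23 24
G :  0  0  0  1  1  1  0  2  2  1  3  3  0  2  4  1  0  0  0  1  1  1  0  2  2
G_A(24) = 2.
Stack B, S = {2, 3, 6}:
G(0) = 0
G(1) = mex{} = 0
G(2) = mex{0} = 1
G(3) = mex{0,0} = 1
G(4) = mex{1,0} = 2
G(5) = mex{1,1} = 0
G(6) = mex{2,1,0} = 3
G(7) = mex{0,2,0} = 1
G(8) = mex{3,0,1} = 2
G(9) = mex{1,3,1} = 0
G(10) = mex{2,1,2} = 0
G(11) = mex{0,2,0} = 1
G(12) = mex{0,0,3} = 1
G_B(12) = 1.
Combined Grundy value = 2 ⊕ 1 = 3.
A winning move leaves total XOR = 0, i.e. changes one component's Grundy value g to g ⊕ X where X is the current total.
Stack A: need g' = 2⊕3 = 1. Options: 24−3→G=1, 24−7→G=0, 24−8→G=0, 24−9→G=1. Hits: 2.
Stack B: need g' = 1⊕3 = 2. Options: 12−2→G=0, 12−3→G=0, 12−6→G=3. Hits: 0.

2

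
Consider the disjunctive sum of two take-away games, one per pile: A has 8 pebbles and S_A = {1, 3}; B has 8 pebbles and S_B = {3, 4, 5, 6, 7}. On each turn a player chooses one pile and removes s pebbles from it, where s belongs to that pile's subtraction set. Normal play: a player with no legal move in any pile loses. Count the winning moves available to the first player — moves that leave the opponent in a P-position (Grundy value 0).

2

Pile A, S = {1, 3}:
G(0) = 0
G(1) = mex{0} = 1
G(2) = mex{1} = 0
G(3) = mex{0,0} = 1
G(4) = mex{1,1} = 0
G(5) = mex{0,0} = 1
G(6) = mex{1,1} = 0
G(7) = mex{0,0} = 1
G(8) = mex{1,1} = 0
G_A(8) = 0.
Pile B, S = {3, 4, 5, 6, 7}:
G(0) = 0
G(1) = mex{} = 0
G(2) = mex{} = 0
G(3) = mex{0} = 1
G(4) = mex{0,0} = 1
G(5) = mex{0,0,0} = 1
G(6) = mex{1,0,0,0} = 2
G(7) = mex{1,1,0,0,0} = 2
G(8) = mex{1,1,1,0,0} = 2
G_B(8) = 2.
Combined Grundy value = 0 ⊕ 2 = 2.
A winning move leaves total XOR = 0, i.e. changes one component's Grundy value g to g ⊕ X where X is the current total.
Pile A: need g' = 0⊕2 = 2. Options: 8−1→G=1, 8−3→G=1. Hits: 0.
Pile B: need g' = 2⊕2 = 0. Options: 8−3→G=1, 8−4→G=1, 8−5→G=1, 8−6→G=0, 8−7→G=0. Hits: 2.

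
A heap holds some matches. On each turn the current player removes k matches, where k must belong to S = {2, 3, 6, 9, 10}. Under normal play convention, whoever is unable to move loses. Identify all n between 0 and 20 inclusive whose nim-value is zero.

G(0) = 0
G(1) = mex{} = 0
G(2) = mex{0} = 1
G(3) = mex{0,0} = 1
G(4) = mex{1,0} = 2
G(5) = mex{1,1} = 0
G(6) = mex{2,1,0} = 3
G(7) = mex{0,2,0} = 1
G(8) = mex{3,0,1} = 2
G(9) = mex{1,3,1,0} = 2
G(10) = mex{2,1,2,0,0} = 3
G(11) = mex{2,2,0,1,0} = 3
G(12) = mex{3,2,3,1,1} = 0
G(13) = mex{3,3,1,2,1} = 0
G(14) = mex{0,3,2,0,2} = 1
G(15) = mex{0,0,2,3,0} = 1
G(16) = mex{1,0,3,1,3} = 2
G(17) = mex{1,1,3,2,1} = 0
G(18) = mex{2,1,0,2,2} = 3
G(19) = mex{0,2,0,3,2} = 1
G(20) = mex{3,0,1,3,3} = 2
P-positions are exactly the n with G(n) = 0.

0, 1, 5, 12, 13, 17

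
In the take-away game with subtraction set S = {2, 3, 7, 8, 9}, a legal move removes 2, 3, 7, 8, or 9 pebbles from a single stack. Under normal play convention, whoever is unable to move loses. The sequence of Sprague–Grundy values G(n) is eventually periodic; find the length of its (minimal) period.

16

n :  0  1  2  3  4  5  6  7  8  9 10 11 12 13 14 15 16 17 18 19 20 21 22 23 24 25 26 27 28 29 30 31 32 33
G :  0  0  1  1  2  0  0  1  1  2  2  0  3  1  2  2  0  0  1  1  2  0  0  1  1  2  2  0  3  1  2  2  0  0
G(n+16) = G(n) holds for n = 0,…,8 (a full window of length max(S) = 9), so the sequence is purely periodic with period 16.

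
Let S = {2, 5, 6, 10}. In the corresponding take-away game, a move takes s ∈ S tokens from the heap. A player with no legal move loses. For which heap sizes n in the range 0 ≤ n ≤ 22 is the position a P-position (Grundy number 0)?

n :  0  1  2  3  4  5  6  7  8  9 10 11 12 13 14 15 16 17 18 19 20 21 22
G :  0  0  1  1  0  2  1  3  0  2  1  3  0  2  1  0  0  1  1  0  2  1  3
P-positions are exactly the n with G(n) = 0.

0, 1, 4, 8, 12, 15, 16, 19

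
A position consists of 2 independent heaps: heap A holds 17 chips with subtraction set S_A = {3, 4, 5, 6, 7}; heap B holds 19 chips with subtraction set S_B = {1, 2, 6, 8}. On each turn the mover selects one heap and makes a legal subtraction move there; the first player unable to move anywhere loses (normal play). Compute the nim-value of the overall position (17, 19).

Heap A, S = {3, 4, 5, 6, 7}:
G(0) = 0
G(1) = mex{} = 0
G(2) = mex{} = 0
G(3) = mex{0} = 1
G(4) = mex{0,0} = 1
G(5) = mex{0,0,0} = 1
G(6) = mex{1,0,0,0} = 2
G(7) = mex{1,1,0,0,0} = 2
G(8) = mex{1,1,1,0,0} = 2
G(9) = mex{2,1,1,1,0} = 3
G(10) = mex{2,2,1,1,1} = 0
G(11) = mex{2,2,2,1,1} = 0
G(12) = mex{3,2,2,2,1} = 0
G(13) = mex{0,3,2,2,2} = 1
G(14) = mex{0,0,3,2,2} = 1
G(15) = mex{0,0,0,3,2} = 1
G(16) = mex{1,0,0,0,3} = 2
G(17) = mex{1,1,0,0,0} = 2
G_A(17) = 2.
Heap B, S = {1, 2, 6, 8}:
n :  0  1  2  3  4  5  6  7  8  9 10 11 12 13 14 15 16 17 18 19
G :  0  1  2  0  1  2  3  0  1  2  0  1  2  3  0  1  2  0  1  2
G_B(19) = 2.
Combined Grundy value = 2 ⊕ 2 = 0.

0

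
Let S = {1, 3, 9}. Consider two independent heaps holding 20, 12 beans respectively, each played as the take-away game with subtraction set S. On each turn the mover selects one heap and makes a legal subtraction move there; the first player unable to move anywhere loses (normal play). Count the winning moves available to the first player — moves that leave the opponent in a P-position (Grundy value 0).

All heaps use S = {1, 3, 9}:
G(0) = 0
G(1) = mex{0} = 1
G(2) = mex{1} = 0
G(3) = mex{0,0} = 1
G(4) = mex{1,1} = 0
G(5) = mex{0,0} = 1
G(6) = mex{1,1} = 0
G(7) = mex{0,0} = 1
G(8) = mex{1,1} = 0
G(9) = mex{0,0,0} = 1
G(10) = mex{1,1,1} = 0
G(11) = mex{0,0,0} = 1
G(12) = mex{1,1,1} = 0
G(13) = mex{0,0,0} = 1
G(14) = mex{1,1,1} = 0
G(15) = mex{0,0,0} = 1
G(16) = mex{1,1,1} = 0
G(17) = mex{0,0,0} = 1
G(18) = mex{1,1,1} = 0
G(19) = mex{0,0,0} = 1
G(20) = mex{1,1,1} = 0
Heap A: G(20) = 0.
Heap B: G(12) = 0.
Combined Grundy value = 0 ⊕ 0 = 0.
A winning move leaves total XOR = 0, i.e. changes one component's Grundy value g to g ⊕ X where X is the current total.
Heap A: target g' = 0⊕0 = 0, but every legal move changes the Grundy value (mex property), so 0 moves.
Heap B: target g' = 0⊕0 = 0, but every legal move changes the Grundy value (mex property), so 0 moves.

0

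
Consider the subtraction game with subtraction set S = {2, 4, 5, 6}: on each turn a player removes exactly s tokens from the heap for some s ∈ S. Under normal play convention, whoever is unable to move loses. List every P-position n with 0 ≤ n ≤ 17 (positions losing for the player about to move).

G(0) = 0
G(1) = mex{} = 0
G(2) = mex{0} = 1
G(3) = mex{0} = 1
G(4) = mex{1,0} = 2
G(5) = mex{1,0,0} = 2
G(6) = mex{2,1,0,0} = 3
G(7) = mex{2,1,1,0} = 3
G(8) = mex{3,2,1,1} = 0
G(9) = mex{3,2,2,1} = 0
G(10) = mex{0,3,2,2} = 1
G(11) = mex{0,3,3,2} = 1
G(12) = mex{1,0,3,3} = 2
G(13) = mex{1,0,0,3} = 2
G(14) = mex{2,1,0,0} = 3
G(15) = mex{2,1,1,0} = 3
G(16) = mex{3,2,1,1} = 0
G(17) = mex{3,2,2,1} = 0
P-positions are exactly the n with G(n) = 0.

0, 1, 8, 9, 16, 17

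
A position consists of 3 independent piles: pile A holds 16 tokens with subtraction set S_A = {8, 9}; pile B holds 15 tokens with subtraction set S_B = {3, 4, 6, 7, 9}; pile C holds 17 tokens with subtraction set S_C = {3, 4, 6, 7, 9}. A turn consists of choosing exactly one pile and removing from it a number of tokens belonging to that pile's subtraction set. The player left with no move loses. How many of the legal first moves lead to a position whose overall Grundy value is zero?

5

Pile A, S = {8, 9}:
n :  0  1  2  3  4  5  6  7  8  9 10 11 12 13 14 15 16
G :  0  0  0  0  0  0  0  0  1  1  1  1  1  1  1  1  2
G_A(16) = 2.
Pile B, S = {3, 4, 6, 7, 9}:
G(0) = 0
G(1) = mex{} = 0
G(2) = mex{} = 0
G(3) = mex{0} = 1
G(4) = mex{0,0} = 1
G(5) = mex{0,0} = 1
G(6) = mex{1,0,0} = 2
G(7) = mex{1,1,0,0} = 2
G(8) = mex{1,1,0,0} = 2
G(9) = mex{2,1,1,0,0} = 3
G(10) = mex{2,2,1,1,0} = 3
G(11) = mex{2,2,1,1,0} = 3
G(12) = mex{3,2,2,1,1} = 0
G(13) = mex{3,3,2,2,1} = 0
G(14) = mex{3,3,2,2,1} = 0
G(15) = mex{0,3,3,2,2} = 1
G_B(15) = 1.
Pile C, S = {3, 4, 6, 7, 9}:
G(0) = 0
G(1) = mex{} = 0
G(2) = mex{} = 0
G(3) = mex{0} = 1
G(4) = mex{0,0} = 1
G(5) = mex{0,0} = 1
G(6) = mex{1,0,0} = 2
G(7) = mex{1,1,0,0} = 2
G(8) = mex{1,1,0,0} = 2
G(9) = mex{2,1,1,0,0} = 3
G(10) = mex{2,2,1,1,0} = 3
G(11) = mex{2,2,1,1,0} = 3
G(12) = mex{3,2,2,1,1} = 0
G(13) = mex{3,3,2,2,1} = 0
G(14) = mex{3,3,2,2,1} = 0
G(15) = mex{0,3,3,2,2} = 1
G(16) = mex{0,0,3,3,2} = 1
G(17) = mex{0,0,3,3,2} = 1
G_C(17) = 1.
Combined Grundy value = 2 ⊕ 1 ⊕ 1 = 2.
A winning move leaves total XOR = 0, i.e. changes one component's Grundy value g to g ⊕ X where X is the current total.
Pile A: need g' = 2⊕2 = 0. Options: 16−8→G=1, 16−9→G=0. Hits: 1.
Pile B: need g' = 1⊕2 = 3. Options: 15−3→G=0, 15−4→G=3, 15−6→G=3, 15−7→G=2, 15−9→G=2. Hits: 2.
Pile C: need g' = 1⊕2 = 3. Options: 17−3→G=0, 17−4→G=0, 17−6→G=3, 17−7→G=3, 17−9→G=2. Hits: 2.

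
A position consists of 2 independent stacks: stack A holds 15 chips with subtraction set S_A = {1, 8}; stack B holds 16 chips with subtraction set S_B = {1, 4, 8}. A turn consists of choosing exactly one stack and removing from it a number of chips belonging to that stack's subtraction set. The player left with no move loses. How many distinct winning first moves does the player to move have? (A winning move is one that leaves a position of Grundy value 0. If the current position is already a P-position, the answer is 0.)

Stack A, S = {1, 8}:
G(0) = 0
G(1) = mex{0} = 1
G(2) = mex{1} = 0
G(3) = mex{0} = 1
G(4) = mex{1} = 0
G(5) = mex{0} = 1
G(6) = mex{1} = 0
G(7) = mex{0} = 1
G(8) = mex{1,0} = 2
G(9) = mex{2,1} = 0
G(10) = mex{0,0} = 1
G(11) = mex{1,1} = 0
G(12) = mex{0,0} = 1
G(13) = mex{1,1} = 0
G(14) = mex{0,0} = 1
G(15) = mex{1,1} = 0
G_A(15) = 0.
Stack B, S = {1, 4, 8}:
G(0) = 0
G(1) = mex{0} = 1
G(2) = mex{1} = 0
G(3) = mex{0} = 1
G(4) = mex{1,0} = 2
G(5) = mex{2,1} = 0
G(6) = mex{0,0} = 1
G(7) = mex{1,1} = 0
G(8) = mex{0,2,0} = 1
G(9) = mex{1,0,1} = 2
G(10) = mex{2,1,0} = 3
G(11) = mex{3,0,1} = 2
G(12) = mex{2,1,2} = 0
G(13) = mex{0,2,0} = 1
G(14) = mex{1,3,1} = 0
G(15) = mex{0,2,0} = 1
G(16) = mex{1,0,1} = 2
G_B(16) = 2.
Combined Grundy value = 0 ⊕ 2 = 2.
A winning move leaves total XOR = 0, i.e. changes one component's Grundy value g to g ⊕ X where X is the current total.
Stack A: need g' = 0⊕2 = 2. Options: 15−1→G=1, 15−8→G=1. Hits: 0.
Stack B: need g' = 2⊕2 = 0. Options: 16−1→G=1, 16−4→G=0, 16−8→G=1. Hits: 1.

1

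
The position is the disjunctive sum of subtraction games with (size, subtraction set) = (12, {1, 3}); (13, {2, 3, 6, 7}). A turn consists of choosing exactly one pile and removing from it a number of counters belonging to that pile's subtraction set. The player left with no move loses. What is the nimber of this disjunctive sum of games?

2

Pile A, S = {1, 3}:
G(0) = 0
G(1) = mex{0} = 1
G(2) = mex{1} = 0
G(3) = mex{0,0} = 1
G(4) = mex{1,1} = 0
G(5) = mex{0,0} = 1
G(6) = mex{1,1} = 0
G(7) = mex{0,0} = 1
G(8) = mex{1,1} = 0
G(9) = mex{0,0} = 1
G(10) = mex{1,1} = 0
G(11) = mex{0,0} = 1
G(12) = mex{1,1} = 0
G_A(12) = 0.
Pile B, S = {2, 3, 6, 7}:
G(0) = 0
G(1) = mex{} = 0
G(2) = mex{0} = 1
G(3) = mex{0,0} = 1
G(4) = mex{1,0} = 2
G(5) = mex{1,1} = 0
G(6) = mex{2,1,0} = 3
G(7) = mex{0,2,0,0} = 1
G(8) = mex{3,0,1,0} = 2
G(9) = mex{1,3,1,1} = 0
G(10) = mex{2,1,2,1} = 0
G(11) = mex{0,2,0,2} = 1
G(12) = mex{0,0,3,0} = 1
G(13) = mex{1,0,1,3} = 2
G_B(13) = 2.
Combined Grundy value = 0 ⊕ 2 = 2.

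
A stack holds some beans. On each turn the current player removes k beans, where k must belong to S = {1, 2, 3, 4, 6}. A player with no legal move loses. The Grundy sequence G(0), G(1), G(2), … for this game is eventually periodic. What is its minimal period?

5

G(0) = 0
G(1) = mex{0} = 1
G(2) = mex{1,0} = 2
G(3) = mex{2,1,0} = 3
G(4) = mex{3,2,1,0} = 4
G(5) = mex{4,3,2,1} = 0
G(6) = mex{0,4,3,2,0} = 1
G(7) = mex{1,0,4,3,1} = 2
G(8) = mex{2,1,0,4,2} = 3
G(9) = mex{3,2,1,0,3} = 4
G(10) = mex{4,3,2,1,4} = 0
G(11) = mex{0,4,3,2,0} = 1
G(12) = mex{1,0,4,3,1} = 2
G(13) = mex{2,1,0,4,2} = 3
G(14) = mex{3,2,1,0,3} = 4
G(n+5) = G(n) holds for n = 0,…,5 (a full window of length max(S) = 6), so the sequence is purely periodic with period 5.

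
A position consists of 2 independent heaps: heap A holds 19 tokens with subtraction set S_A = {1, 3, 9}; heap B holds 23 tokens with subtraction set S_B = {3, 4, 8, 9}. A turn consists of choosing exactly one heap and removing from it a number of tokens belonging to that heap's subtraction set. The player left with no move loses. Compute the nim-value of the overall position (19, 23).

2

Heap A, S = {1, 3, 9}:
n :  0  1  2  3  4  5  6  7  8  9 10 11 12 13 14 15 16 17 18 19
G :  0  1  0  1  0  1  0  1  0  1  0  1  0  1  0  1  0  1  0  1
G_A(19) = 1.
Heap B, S = {3, 4, 8, 9}:
n :  0  1  2  3  4  5  6  7  8  9 10 11 12 13 14 15 16 17 18 19 20 21 22 23
G :  0  0  0  1  1  1  2  0  2  3  1  3  0  0  0  1  1  1  2  0  2  3  1  3
G_B(23) = 3.
Combined Grundy value = 1 ⊕ 3 = 2.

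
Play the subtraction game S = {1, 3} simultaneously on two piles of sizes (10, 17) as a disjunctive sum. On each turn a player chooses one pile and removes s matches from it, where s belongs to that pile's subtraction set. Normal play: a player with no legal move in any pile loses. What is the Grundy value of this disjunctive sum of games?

All piles use S = {1, 3}:
G(0) = 0
G(1) = mex{0} = 1
G(2) = mex{1} = 0
G(3) = mex{0,0} = 1
G(4) = mex{1,1} = 0
G(5) = mex{0,0} = 1
G(6) = mex{1,1} = 0
G(7) = mex{0,0} = 1
G(8) = mex{1,1} = 0
G(9) = mex{0,0} = 1
G(10) = mex{1,1} = 0
G(11) = mex{0,0} = 1
G(12) = mex{1,1} = 0
G(13) = mex{0,0} = 1
G(14) = mex{1,1} = 0
G(15) = mex{0,0} = 1
G(16) = mex{1,1} = 0
G(17) = mex{0,0} = 1
Pile A: G(10) = 0.
Pile B: G(17) = 1.
Combined Grundy value = 0 ⊕ 1 = 1.

1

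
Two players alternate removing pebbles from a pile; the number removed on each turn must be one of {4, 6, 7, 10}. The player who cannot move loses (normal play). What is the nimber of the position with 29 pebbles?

G(0) = 0
G(1) = mex{} = 0
G(2) = mex{} = 0
G(3) = mex{} = 0
G(4) = mex{0} = 1
G(5) = mex{0} = 1
G(6) = mex{0,0} = 1
G(7) = mex{0,0,0} = 1
G(8) = mex{1,0,0} = 2
G(9) = mex{1,0,0} = 2
G(10) = mex{1,1,0,0} = 2
G(11) = mex{1,1,1,0} = 2
G(12) = mex{2,1,1,0} = 3
G(13) = mex{2,1,1,0} = 3
G(14) = mex{2,2,1,1} = 0
G(15) = mex{2,2,2,1} = 0
G(16) = mex{3,2,2,1} = 0
G(17) = mex{3,2,2,1} = 0
G(18) = mex{0,3,2,2} = 1
G(19) = mex{0,3,3,2} = 1
G(20) = mex{0,0,3,2} = 1
G(21) = mex{0,0,0,2} = 1
G(22) = mex{1,0,0,3} = 2
G(23) = mex{1,0,0,3} = 2
G(24) = mex{1,1,0,0} = 2
G(25) = mex{1,1,1,0} = 2
G(26) = mex{2,1,1,0} = 3
G(27) = mex{2,1,1,0} = 3
G(28) = mex{2,2,1,1} = 0
G(29) = mex{2,2,2,1} = 0

0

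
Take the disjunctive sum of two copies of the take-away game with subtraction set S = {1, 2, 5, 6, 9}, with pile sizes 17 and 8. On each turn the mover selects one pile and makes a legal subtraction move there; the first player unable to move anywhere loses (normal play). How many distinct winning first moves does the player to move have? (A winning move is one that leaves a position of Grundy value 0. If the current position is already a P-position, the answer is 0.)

All piles use S = {1, 2, 5, 6, 9}:
n :  0  1  2  3  4  5  6  7  8  9 10 11 12 13 14 15 16 17
G :  0  1  2  0  1  2  3  0  1  2  0  1  2  3  0  1  2  0
Pile A: G(17) = 0.
Pile B: G(8) = 1.
Combined Grundy value = 0 ⊕ 1 = 1.
A winning move leaves total XOR = 0, i.e. changes one component's Grundy value g to g ⊕ X where X is the current total.
Pile A: need g' = 0⊕1 = 1. Options: 17−1→G=2, 17−2→G=1, 17−5→G=2, 17−6→G=1, 17−9→G=1. Hits: 3.
Pile B: need g' = 1⊕1 = 0. Options: 8−1→G=0, 8−2→G=3, 8−5→G=0, 8−6→G=2. Hits: 2.

5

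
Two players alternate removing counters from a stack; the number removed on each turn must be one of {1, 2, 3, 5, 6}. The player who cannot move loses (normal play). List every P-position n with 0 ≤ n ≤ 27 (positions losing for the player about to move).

0, 4, 8, 12, 16, 20, 24

G(0) = 0
G(1) = mex{0} = 1
G(2) = mex{1,0} = 2
G(3) = mex{2,1,0} = 3
G(4) = mex{3,2,1} = 0
G(5) = mex{0,3,2,0} = 1
G(6) = mex{1,0,3,1,0} = 2
G(7) = mex{2,1,0,2,1} = 3
G(8) = mex{3,2,1,3,2} = 0
G(9) = mex{0,3,2,0,3} = 1
G(10) = mex{1,0,3,1,0} = 2
G(11) = mex{2,1,0,2,1} = 3
G(12) = mex{3,2,1,3,2} = 0
G(13) = mex{0,3,2,0,3} = 1
G(14) = mex{1,0,3,1,0} = 2
G(15) = mex{2,1,0,2,1} = 3
G(16) = mex{3,2,1,3,2} = 0
G(17) = mex{0,3,2,0,3} = 1
G(18) = mex{1,0,3,1,0} = 2
G(19) = mex{2,1,0,2,1} = 3
G(20) = mex{3,2,1,3,2} = 0
G(21) = mex{0,3,2,0,3} = 1
G(22) = mex{1,0,3,1,0} = 2
G(23) = mex{2,1,0,2,1} = 3
G(24) = mex{3,2,1,3,2} = 0
G(25) = mex{0,3,2,0,3} = 1
G(26) = mex{1,0,3,1,0} = 2
G(27) = mex{2,1,0,2,1} = 3
P-positions are exactly the n with G(n) = 0.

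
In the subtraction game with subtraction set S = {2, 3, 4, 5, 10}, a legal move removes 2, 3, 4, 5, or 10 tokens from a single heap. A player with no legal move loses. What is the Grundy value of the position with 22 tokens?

0

n :  0  1  2  3  4  5  6  7  8  9 10 11 12 13 14 15 16 17 18 19 20 21 22
G :  0  0  1  1  2  2  3  0  0  1  1  2  2  3  0  0  1  1  2  2  3  0  0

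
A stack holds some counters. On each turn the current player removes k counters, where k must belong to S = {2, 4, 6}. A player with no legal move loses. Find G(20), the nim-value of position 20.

n :  0  1  2  3  4  5  6  7  8  9 10 11 12 13 14 15 16 17 18 19 20
G :  0  0  1  1  2  2  3  3  0  0  1  1  2  2  3  3  0  0  1  1  2

2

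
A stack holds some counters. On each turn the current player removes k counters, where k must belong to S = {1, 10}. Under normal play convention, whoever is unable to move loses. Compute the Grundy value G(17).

G(0) = 0
G(1) = mex{0} = 1
G(2) = mex{1} = 0
G(3) = mex{0} = 1
G(4) = mex{1} = 0
G(5) = mex{0} = 1
G(6) = mex{1} = 0
G(7) = mex{0} = 1
G(8) = mex{1} = 0
G(9) = mex{0} = 1
G(10) = mex{1,0} = 2
G(11) = mex{2,1} = 0
G(12) = mex{0,0} = 1
G(13) = mex{1,1} = 0
G(14) = mex{0,0} = 1
G(15) = mex{1,1} = 0
G(16) = mex{0,0} = 1
G(17) = mex{1,1} = 0

0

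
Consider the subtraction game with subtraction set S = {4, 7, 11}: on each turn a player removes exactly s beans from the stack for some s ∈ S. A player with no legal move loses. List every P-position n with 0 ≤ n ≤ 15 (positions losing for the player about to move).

0, 1, 2, 3, 15

G(0) = 0
G(1) = mex{} = 0
G(2) = mex{} = 0
G(3) = mex{} = 0
G(4) = mex{0} = 1
G(5) = mex{0} = 1
G(6) = mex{0} = 1
G(7) = mex{0,0} = 1
G(8) = mex{1,0} = 2
G(9) = mex{1,0} = 2
G(10) = mex{1,0} = 2
G(11) = mex{1,1,0} = 2
G(12) = mex{2,1,0} = 3
G(13) = mex{2,1,0} = 3
G(14) = mex{2,1,0} = 3
G(15) = mex{2,2,1} = 0
P-positions are exactly the n with G(n) = 0.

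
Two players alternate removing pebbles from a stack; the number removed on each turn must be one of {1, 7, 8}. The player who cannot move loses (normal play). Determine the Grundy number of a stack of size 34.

0

G(0) = 0
G(1) = mex{0} = 1
G(2) = mex{1} = 0
G(3) = mex{0} = 1
G(4) = mex{1} = 0
G(5) = mex{0} = 1
G(6) = mex{1} = 0
G(7) = mex{0,0} = 1
G(8) = mex{1,1,0} = 2
G(9) = mex{2,0,1} = 3
G(10) = mex{3,1,0} = 2
G(11) = mex{2,0,1} = 3
G(12) = mex{3,1,0} = 2
G(13) = mex{2,0,1} = 3
G(14) = mex{3,1,0} = 2
G(15) = mex{2,2,1} = 0
G(16) = mex{0,3,2} = 1
G(17) = mex{1,2,3} = 0
G(18) = mex{0,3,2} = 1
G(19) = mex{1,2,3} = 0
G(20) = mex{0,3,2} = 1
G(21) = mex{1,2,3} = 0
G(22) = mex{0,0,2} = 1
G(23) = mex{1,1,0} = 2
G(24) = mex{2,0,1} = 3
G(25) = mex{3,1,0} = 2
G(26) = mex{2,0,1} = 3
G(27) = mex{3,1,0} = 2
G(28) = mex{2,0,1} = 3
G(29) = mex{3,1,0} = 2
G(30) = mex{2,2,1} = 0
G(31) = mex{0,3,2} = 1
G(32) = mex{1,2,3} = 0
G(33) = mex{0,3,2} = 1
G(34) = mex{1,2,3} = 0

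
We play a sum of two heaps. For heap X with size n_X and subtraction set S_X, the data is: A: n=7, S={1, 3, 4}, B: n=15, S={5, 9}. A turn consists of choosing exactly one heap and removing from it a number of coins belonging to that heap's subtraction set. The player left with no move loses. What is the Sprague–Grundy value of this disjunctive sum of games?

0

Heap A, S = {1, 3, 4}:
n : 0 1 2 3 4 5 6 7
G : 0 1 0 1 2 3 2 0
G_A(7) = 0.
Heap B, S = {5, 9}:
n :  0  1  2  3  4  5  6  7  8  9 10 11 12 13 14 15
G :  0  0  0  0  0  1  1  1  1  1  2  2  2  2  0  0
G_B(15) = 0.
Combined Grundy value = 0 ⊕ 0 = 0.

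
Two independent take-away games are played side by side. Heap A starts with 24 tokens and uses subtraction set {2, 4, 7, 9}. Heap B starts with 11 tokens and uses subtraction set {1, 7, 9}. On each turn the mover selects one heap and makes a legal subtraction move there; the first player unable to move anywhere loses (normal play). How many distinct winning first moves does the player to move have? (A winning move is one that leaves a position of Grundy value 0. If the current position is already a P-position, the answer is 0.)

0

Heap A, S = {2, 4, 7, 9}:
G(0) = 0
G(1) = mex{} = 0
G(2) = mex{0} = 1
G(3) = mex{0} = 1
G(4) = mex{1,0} = 2
G(5) = mex{1,0} = 2
G(6) = mex{2,1} = 0
G(7) = mex{2,1,0} = 3
G(8) = mex{0,2,0} = 1
G(9) = mex{3,2,1,0} = 4
G(10) = mex{1,0,1,0} = 2
G(11) = mex{4,3,2,1} = 0
G(12) = mex{2,1,2,1} = 0
G(13) = mex{0,4,0,2} = 1
G(14) = mex{0,2,3,2} = 1
G(15) = mex{1,0,1,0} = 2
G(16) = mex{1,0,4,3} = 2
G(17) = mex{2,1,2,1} = 0
G(18) = mex{2,1,0,4} = 3
G(19) = mex{0,2,0,2} = 1
G(20) = mex{3,2,1,0} = 4
G(21) = mex{1,0,1,0} = 2
G(22) = mex{4,3,2,1} = 0
G(23) = mex{2,1,2,1} = 0
G(24) = mex{0,4,0,2} = 1
G_A(24) = 1.
Heap B, S = {1, 7, 9}:
G(0) = 0
G(1) = mex{0} = 1
G(2) = mex{1} = 0
G(3) = mex{0} = 1
G(4) = mex{1} = 0
G(5) = mex{0} = 1
G(6) = mex{1} = 0
G(7) = mex{0,0} = 1
G(8) = mex{1,1} = 0
G(9) = mex{0,0,0} = 1
G(10) = mex{1,1,1} = 0
G(11) = mex{0,0,0} = 1
G_B(11) = 1.
Combined Grundy value = 1 ⊕ 1 = 0.
A winning move leaves total XOR = 0, i.e. changes one component's Grundy value g to g ⊕ X where X is the current total.
Heap A: target g' = 1⊕0 = 1, but every legal move changes the Grundy value (mex property), so 0 moves.
Heap B: target g' = 1⊕0 = 1, but every legal move changes the Grundy value (mex property), so 0 moves.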